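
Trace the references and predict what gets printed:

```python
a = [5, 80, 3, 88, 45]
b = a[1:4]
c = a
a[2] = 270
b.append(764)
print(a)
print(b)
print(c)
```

Key concept: slice vs alias.
Step by step:
`a = [5, 80, 3, 88, 45]` → a = [5, 80, 3, 88, 45]
`b = a[1:4]` → b = [80, 3, 88]
`c = a` → c = [5, 80, 3, 88, 45] (same object as a)
`a[2] = 270` → a = [5, 80, 270, 88, 45] (same object as c); c = [5, 80, 270, 88, 45] (same object as a)
`b.append(764)` → b = [80, 3, 88, 764]
`print(a)` → prints [5, 80, 270, 88, 45]
`print(b)` → prints [80, 3, 88, 764]
`print(c)` → prints [5, 80, 270, 88, 45]

Answer:
[5, 80, 270, 88, 45]
[80, 3, 88, 764]
[5, 80, 270, 88, 45]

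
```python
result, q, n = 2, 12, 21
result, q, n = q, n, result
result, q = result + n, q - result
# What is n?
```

Trace:
`result, q, n = 2, 12, 21` → result = 2; q = 12; n = 21
`result, q, n = q, n, result` → result = 12; q = 21; n = 2
`result, q = result + n, q - result` → result = 14; q = 9
So n = 2

Answer: 2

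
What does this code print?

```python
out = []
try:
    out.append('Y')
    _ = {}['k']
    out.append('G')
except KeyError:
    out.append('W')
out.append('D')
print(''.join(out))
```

Execution trace: 'Y' (try body) → 'W' (except KeyError) → 'D' (after the try/except). Output: YWD

Answer: YWD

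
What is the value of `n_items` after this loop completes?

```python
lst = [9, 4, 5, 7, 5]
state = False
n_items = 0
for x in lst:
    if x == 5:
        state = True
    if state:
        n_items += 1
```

Count elements after first 5 in [9, 4, 5, 7, 5]
`n_items` takes the values: 0 → 1 → 2 → 3

Answer: 3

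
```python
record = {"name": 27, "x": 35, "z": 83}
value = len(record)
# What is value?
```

Trace:
`record = {"name": 27, "x": 35, "z": 83}` → record = {'name': 27, 'x': 35, 'z': 83}
`value = len(record)` → value = 3
So value = 3

Answer: 3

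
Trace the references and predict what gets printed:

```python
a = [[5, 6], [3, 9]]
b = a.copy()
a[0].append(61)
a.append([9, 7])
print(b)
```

Key concept: shallow copy with nested lists.
Step by step:
`a = [[5, 6], [3, 9]]` → a = [[5, 6], [3, 9]]
`b = a.copy()` → b = [[5, 6], [3, 9]]
`a[0].append(61)` → a = [[5, 6, 61], [3, 9]]; b = [[5, 6, 61], [3, 9]]
`a.append([9, 7])` → a = [[5, 6, 61], [3, 9], [9, 7]]
`print(b)` → prints [[5, 6, 61], [3, 9]]

Answer: [[5, 6, 61], [3, 9]]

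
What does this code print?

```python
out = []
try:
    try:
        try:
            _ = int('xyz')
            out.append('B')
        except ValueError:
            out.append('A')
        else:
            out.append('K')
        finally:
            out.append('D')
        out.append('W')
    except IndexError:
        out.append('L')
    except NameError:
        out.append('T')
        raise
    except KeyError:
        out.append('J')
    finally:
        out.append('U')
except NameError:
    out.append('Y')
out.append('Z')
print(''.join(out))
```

Execution trace: 'A' (inner except ValueError) → 'D' (inner finally) → 'W' (try body, no exception) → 'U' (finally) → 'Z' (after the try/except). Output: ADWUZ

Answer: ADWUZ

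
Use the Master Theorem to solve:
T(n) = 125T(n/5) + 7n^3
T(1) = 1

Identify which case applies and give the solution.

a=125, b=5, f(n)=7n^3. log_5(125) = 3. Since c=3 = 3, Case 2 applies: T(n) = Θ(n^log_b(a) · log n) = O(n^3 log n).

Answer: O(n^3 log n) - Case 2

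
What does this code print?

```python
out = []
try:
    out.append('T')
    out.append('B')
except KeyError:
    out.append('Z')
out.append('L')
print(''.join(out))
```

Execution trace: 'T' (try body) → 'B' (try body, no exception) → 'L' (after the try/except). Output: TBL

Answer: TBL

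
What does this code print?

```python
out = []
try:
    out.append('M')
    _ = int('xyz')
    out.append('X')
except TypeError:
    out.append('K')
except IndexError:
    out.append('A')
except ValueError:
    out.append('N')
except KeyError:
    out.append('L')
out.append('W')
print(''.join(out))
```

Execution trace: 'M' (try body) → 'N' (except ValueError) → 'W' (after the try/except). Output: MNW

Answer: MNW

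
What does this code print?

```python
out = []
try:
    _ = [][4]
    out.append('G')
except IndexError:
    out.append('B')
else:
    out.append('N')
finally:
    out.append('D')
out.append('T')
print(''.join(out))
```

Execution trace: 'B' (except IndexError) → 'D' (finally) → 'T' (after the try/except). Output: BDT

Answer: BDT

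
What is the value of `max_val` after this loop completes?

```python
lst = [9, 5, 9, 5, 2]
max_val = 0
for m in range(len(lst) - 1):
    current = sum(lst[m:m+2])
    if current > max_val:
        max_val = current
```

Max sum of 2-element window in [9, 5, 9, 5, 2]
`max_val` takes the values: 0 → 14

Answer: 14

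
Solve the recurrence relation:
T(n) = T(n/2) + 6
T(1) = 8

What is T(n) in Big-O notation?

Each step divides n by 2 and adds 6. After log_2(n) steps we reach T(1)=8. So T(n) = 6·log_2(n) + 8 = O(log n).

Answer: O(log n)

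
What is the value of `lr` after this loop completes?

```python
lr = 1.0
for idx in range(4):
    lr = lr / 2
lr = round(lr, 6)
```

Halving LR 4 times: 1 / 2^4
`lr` takes the values: 1.0 → 0.5 → 0.25 → 0.125 → 0.0625

Answer: 0.0625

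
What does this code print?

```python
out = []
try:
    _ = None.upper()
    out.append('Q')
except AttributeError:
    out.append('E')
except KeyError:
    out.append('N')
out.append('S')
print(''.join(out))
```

Execution trace: 'E' (except AttributeError) → 'S' (after the try/except). Output: ES

Answer: ES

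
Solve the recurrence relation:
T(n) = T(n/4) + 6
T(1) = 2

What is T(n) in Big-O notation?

Each step divides n by 4 and adds 6. After log_4(n) steps we reach T(1)=2. So T(n) = 6·log_4(n) + 2 = O(log n).

Answer: O(log n)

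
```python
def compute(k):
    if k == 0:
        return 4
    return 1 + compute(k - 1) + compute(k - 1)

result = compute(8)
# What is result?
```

compute(k) = 1 + 2·compute(k-1), compute(0)=4. Closed form: (4+1)·2^8 - 1 = 1279.

Answer: 1279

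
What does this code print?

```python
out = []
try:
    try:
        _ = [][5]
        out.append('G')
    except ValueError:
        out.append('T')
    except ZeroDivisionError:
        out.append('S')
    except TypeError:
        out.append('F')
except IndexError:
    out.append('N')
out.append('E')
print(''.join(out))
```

Execution trace: 'N' (outer except IndexError) → 'E' (after the try/except). Output: NE

Answer: NE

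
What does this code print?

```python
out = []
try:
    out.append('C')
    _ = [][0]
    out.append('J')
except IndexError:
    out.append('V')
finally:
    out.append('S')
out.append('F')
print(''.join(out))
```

Execution trace: 'C' (try body) → 'V' (except IndexError) → 'S' (finally) → 'F' (after the try/except). Output: CVSF

Answer: CVSF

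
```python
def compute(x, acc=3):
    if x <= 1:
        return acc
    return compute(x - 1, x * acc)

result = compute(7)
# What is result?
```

Accumulator trace (n, acc): (7, 3) -> (6, 21) -> (5, 126) -> (4, 630) -> (3, 2520) -> (2, 7560) -> (1, 15120) -> return 15120

Answer: 15120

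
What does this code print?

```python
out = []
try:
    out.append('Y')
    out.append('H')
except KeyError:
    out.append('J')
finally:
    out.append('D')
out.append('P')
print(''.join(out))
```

Execution trace: 'Y' (try body) → 'H' (try body, no exception) → 'D' (finally) → 'P' (after the try/except). Output: YHDP

Answer: YHDP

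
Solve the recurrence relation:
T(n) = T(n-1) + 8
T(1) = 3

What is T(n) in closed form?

Unrolling: T(n) = T(1) + 8·(n-1) = 3 + 8(n-1) = 8n - 5.

Answer: T(n) = 8n - 5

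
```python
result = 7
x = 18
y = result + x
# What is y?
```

Trace:
`result = 7` → result = 7
`x = 18` → x = 18
`y = result + x` → y = 25
So y = 25

Answer: 25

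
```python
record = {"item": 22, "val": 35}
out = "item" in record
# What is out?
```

Trace:
`record = {"item": 22, "val": 35}` → record = {'item': 22, 'val': 35}
`out = "item" in record` → out = True
So out = True

Answer: True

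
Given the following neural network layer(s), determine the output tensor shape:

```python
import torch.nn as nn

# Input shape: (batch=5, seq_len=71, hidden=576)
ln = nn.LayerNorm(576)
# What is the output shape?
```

Input: (5, 71, 576) -> Output: (5, 71, 576)

Answer: (5, 71, 576)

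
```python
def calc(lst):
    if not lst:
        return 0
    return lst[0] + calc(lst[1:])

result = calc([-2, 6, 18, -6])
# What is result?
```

(-2) + 6 + 18 + (-6) + 0 = 16

Answer: 16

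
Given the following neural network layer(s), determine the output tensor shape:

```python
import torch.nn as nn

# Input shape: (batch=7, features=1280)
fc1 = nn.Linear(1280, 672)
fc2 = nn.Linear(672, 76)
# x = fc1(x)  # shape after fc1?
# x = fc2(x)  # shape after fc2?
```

Input: (7, 1280) -> after fc1: (7, 672) -> Output: (7, 76)

Answer: (7, 76)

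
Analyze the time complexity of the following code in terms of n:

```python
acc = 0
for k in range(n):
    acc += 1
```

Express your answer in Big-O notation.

Each loop level contributes: n. Multiplying the contributions gives O(n).

Answer: O(n)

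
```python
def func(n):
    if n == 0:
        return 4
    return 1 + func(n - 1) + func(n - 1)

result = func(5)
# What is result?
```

func(n) = 1 + 2·func(n-1), func(0)=4. Closed form: (4+1)·2^5 - 1 = 159.

Answer: 159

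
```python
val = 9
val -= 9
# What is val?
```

Trace:
`val = 9` → val = 9
`val -= 9` → val = 0
So val = 0

Answer: 0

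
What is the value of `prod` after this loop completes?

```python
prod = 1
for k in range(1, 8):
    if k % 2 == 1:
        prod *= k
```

Product of odd numbers 1 to 7
`prod` takes the values: 1 → 3 → 15 → 105

Answer: 105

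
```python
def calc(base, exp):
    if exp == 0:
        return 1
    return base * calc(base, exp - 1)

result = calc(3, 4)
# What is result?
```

calc(3, 4) = 3 * 3 * 3 * 3 = 81

Answer: 81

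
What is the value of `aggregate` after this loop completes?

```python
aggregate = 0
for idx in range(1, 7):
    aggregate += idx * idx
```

Sum of squares 1² to 6² = 91
`aggregate` takes the values: 0 → 1 → 5 → 14 → 30 → 55 → 91

Answer: 91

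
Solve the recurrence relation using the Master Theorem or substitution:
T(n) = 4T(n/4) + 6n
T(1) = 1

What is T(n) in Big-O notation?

By Master Theorem: a=4, b=4, f(n)=6n. Since log_4(4) = 1 and f(n) = Θ(n^1), Case 2 applies. T(n) = O(n log n).

Answer: O(n log n)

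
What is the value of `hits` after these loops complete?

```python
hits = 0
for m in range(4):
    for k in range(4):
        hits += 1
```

4 * 4 = 16
`hits` takes the values: 0 → 1 → 2 → 3 → 4 → 5 → 6 → 7 → 8 → 9 → 10 → 11 → 12 → 13 → 14 → 15 → 16

Answer: 16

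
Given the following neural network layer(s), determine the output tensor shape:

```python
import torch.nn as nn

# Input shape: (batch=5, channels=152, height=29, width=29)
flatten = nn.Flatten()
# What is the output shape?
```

Input: (5, 152, 29, 29) -> Output: (5, 127832)

Answer: (5, 127832)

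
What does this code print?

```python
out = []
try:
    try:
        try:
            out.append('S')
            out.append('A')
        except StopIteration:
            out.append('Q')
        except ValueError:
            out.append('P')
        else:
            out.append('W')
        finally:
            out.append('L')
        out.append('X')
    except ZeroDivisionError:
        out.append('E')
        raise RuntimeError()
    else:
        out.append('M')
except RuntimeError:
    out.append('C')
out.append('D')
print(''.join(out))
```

Execution trace: 'S' (inner try body) → 'A' (inner try body, no exception) → 'W' (inner else) → 'L' (inner finally) → 'X' (try body, no exception) → 'M' (else) → 'D' (after the try/except). Output: SAWLXMD

Answer: SAWLXMD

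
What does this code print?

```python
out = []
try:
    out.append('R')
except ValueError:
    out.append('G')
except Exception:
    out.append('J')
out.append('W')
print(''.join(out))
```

Execution trace: 'R' (try body, no exception) → 'W' (after the try/except). Output: RW

Answer: RW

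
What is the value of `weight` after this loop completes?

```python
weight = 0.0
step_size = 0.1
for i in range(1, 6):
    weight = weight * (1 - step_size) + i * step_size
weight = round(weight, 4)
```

Moving average with lr=0.1
`weight` takes the values: 0.0 → 0.1 → 0.29 → 0.561 → 0.9049 → 1.31441 → 1.3144

Answer: 1.3144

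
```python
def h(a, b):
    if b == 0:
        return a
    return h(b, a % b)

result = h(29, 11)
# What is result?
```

h(29, 11) -> h(11, 7) -> h(7, 4) -> h(4, 3) -> h(3, 1) -> h(1, 0) -> 1

Answer: 1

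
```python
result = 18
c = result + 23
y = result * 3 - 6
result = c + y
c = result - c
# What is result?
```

Trace:
`result = 18` → result = 18
`c = result + 23` → c = 41
`y = result * 3 - 6` → y = 48
`result = c + y` → result = 89
`c = result - c` → c = 48
So result = 89

Answer: 89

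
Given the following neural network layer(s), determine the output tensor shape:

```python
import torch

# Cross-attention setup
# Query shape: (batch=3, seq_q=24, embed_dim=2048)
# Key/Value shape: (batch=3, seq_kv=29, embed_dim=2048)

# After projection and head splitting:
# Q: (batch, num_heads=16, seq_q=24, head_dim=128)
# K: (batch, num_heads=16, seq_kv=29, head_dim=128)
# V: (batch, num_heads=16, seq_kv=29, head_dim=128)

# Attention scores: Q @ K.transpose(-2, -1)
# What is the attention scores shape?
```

Input: (3, 24, 2048) -> Output: (3, 16, 24, 29)

Answer: (3, 16, 24, 29)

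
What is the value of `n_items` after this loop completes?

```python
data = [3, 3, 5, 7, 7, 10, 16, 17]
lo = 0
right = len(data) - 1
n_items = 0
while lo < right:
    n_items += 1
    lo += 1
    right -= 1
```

Iterations until pointers meet (list length 8)
`n_items` takes the values: 0 → 1 → 2 → 3 → 4

Answer: 4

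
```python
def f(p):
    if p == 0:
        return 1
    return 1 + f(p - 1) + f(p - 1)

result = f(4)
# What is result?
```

f(p) = 1 + 2·f(p-1), f(0)=1. Closed form: (1+1)·2^4 - 1 = 31.

Answer: 31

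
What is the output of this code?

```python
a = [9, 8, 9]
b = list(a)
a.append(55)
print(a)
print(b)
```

Key concept: list() constructor creates copy.
Step by step:
`a = [9, 8, 9]` → a = [9, 8, 9]
`b = list(a)` → b = [9, 8, 9]
`a.append(55)` → a = [9, 8, 9, 55]
`print(a)` → prints [9, 8, 9, 55]
`print(b)` → prints [9, 8, 9]

Answer:
[9, 8, 9, 55]
[9, 8, 9]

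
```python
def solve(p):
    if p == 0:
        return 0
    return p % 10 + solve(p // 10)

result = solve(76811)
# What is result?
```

Sum of digits of 76811: 1 + 1 + 8 + 6 + 7 = 23

Answer: 23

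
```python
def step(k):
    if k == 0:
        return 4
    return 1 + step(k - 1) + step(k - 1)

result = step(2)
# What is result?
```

step(k) = 1 + 2·step(k-1), step(0)=4. Closed form: (4+1)·2^2 - 1 = 19.

Answer: 19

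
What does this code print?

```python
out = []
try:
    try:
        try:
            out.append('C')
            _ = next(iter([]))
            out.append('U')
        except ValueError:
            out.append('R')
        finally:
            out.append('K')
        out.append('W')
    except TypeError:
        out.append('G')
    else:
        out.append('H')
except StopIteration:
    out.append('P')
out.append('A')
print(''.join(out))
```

Execution trace: 'C' (inner try body) → 'K' (inner finally) → 'P' (outer except StopIteration) → 'A' (after the try/except). Output: CKPA

Answer: CKPA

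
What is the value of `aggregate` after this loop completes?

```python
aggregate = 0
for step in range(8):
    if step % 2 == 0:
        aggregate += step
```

Sum of even numbers 0 to 7
`aggregate` takes the values: 0 → 2 → 6 → 12

Answer: 12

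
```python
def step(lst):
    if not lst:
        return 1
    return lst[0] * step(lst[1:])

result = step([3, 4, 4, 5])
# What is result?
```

Product over [3, 4, 4, 5] = 3 * 4 * 4 * 5 = 240

Answer: 240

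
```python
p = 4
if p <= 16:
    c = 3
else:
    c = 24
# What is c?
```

Trace:
`p = 4` → p = 4
`if p <= 16: ...` → p <= 16 is True → c = 3
So c = 3

Answer: 3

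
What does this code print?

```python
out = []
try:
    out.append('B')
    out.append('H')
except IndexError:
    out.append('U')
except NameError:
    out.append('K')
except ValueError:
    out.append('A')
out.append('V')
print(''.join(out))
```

Execution trace: 'B' (try body) → 'H' (try body, no exception) → 'V' (after the try/except). Output: BHV

Answer: BHV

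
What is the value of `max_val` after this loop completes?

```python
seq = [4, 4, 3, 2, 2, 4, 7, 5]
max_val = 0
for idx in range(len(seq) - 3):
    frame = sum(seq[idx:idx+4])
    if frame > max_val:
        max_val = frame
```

Max sum of 4-element window in [4, 4, 3, 2, 2, 4, 7, 5]
`max_val` takes the values: 0 → 13 → 15 → 18

Answer: 18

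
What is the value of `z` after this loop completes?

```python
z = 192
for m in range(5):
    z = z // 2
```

Halve 5 times: 192 // 2^5 = 6
`z` takes the values: 192 → 96 → 48 → 24 → 12 → 6

Answer: 6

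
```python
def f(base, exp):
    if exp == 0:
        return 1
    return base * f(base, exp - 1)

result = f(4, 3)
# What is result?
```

f(4, 3) = 4 * 4 * 4 = 64

Answer: 64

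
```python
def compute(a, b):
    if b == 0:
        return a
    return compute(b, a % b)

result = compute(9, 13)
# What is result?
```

compute(9, 13) -> compute(13, 9) -> compute(9, 4) -> compute(4, 1) -> compute(1, 0) -> 1

Answer: 1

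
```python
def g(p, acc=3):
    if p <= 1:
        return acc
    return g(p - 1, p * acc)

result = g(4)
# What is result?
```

Accumulator trace (n, acc): (4, 3) -> (3, 12) -> (2, 36) -> (1, 72) -> return 72

Answer: 72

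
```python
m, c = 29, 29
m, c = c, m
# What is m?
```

Trace:
`m, c = 29, 29` → m = 29; c = 29
`m, c = c, m` → m = 29; c = 29
So m = 29

Answer: 29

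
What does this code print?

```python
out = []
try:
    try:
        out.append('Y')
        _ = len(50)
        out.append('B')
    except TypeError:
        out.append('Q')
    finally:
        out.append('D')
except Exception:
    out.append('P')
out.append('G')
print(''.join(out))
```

Execution trace: 'Y' (inner try body) → 'Q' (inner except TypeError) → 'D' (inner finally) → 'G' (after the try/except). Output: YQDG

Answer: YQDG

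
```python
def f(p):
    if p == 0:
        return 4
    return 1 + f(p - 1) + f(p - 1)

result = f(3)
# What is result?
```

f(p) = 1 + 2·f(p-1), f(0)=4. Closed form: (4+1)·2^3 - 1 = 39.

Answer: 39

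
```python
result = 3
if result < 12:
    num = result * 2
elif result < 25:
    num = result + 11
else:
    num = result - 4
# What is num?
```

Trace:
`result = 3` → result = 3
`if result < 12: ...` → result < 12 is True → num = 6
So num = 6

Answer: 6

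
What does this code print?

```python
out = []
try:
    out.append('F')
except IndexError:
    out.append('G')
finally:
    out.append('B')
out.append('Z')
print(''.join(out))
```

Execution trace: 'F' (try body, no exception) → 'B' (finally) → 'Z' (after the try/except). Output: FBZ

Answer: FBZ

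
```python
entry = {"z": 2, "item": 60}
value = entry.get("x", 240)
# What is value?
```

Trace:
`entry = {"z": 2, "item": 60}` → entry = {'z': 2, 'item': 60}
`value = entry.get("x", 240)` → value = 240
So value = 240

Answer: 240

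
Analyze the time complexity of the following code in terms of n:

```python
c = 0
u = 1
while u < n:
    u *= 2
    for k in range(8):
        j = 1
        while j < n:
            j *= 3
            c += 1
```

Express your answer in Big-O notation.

Each loop level contributes: log n × 1 × log n. Multiplying the contributions gives O(log² n).

Answer: O(log² n)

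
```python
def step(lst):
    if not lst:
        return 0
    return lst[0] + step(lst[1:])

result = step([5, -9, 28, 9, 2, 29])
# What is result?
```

5 + (-9) + 28 + 9 + 2 + 29 + 0 = 64

Answer: 64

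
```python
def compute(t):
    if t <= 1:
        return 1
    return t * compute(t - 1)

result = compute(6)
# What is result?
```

compute(6) = 6 * 5 * 4 * 3 * 2 * 1 = 720

Answer: 720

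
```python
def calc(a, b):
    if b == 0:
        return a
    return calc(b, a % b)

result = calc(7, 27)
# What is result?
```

calc(7, 27) -> calc(27, 7) -> calc(7, 6) -> calc(6, 1) -> calc(1, 0) -> 1

Answer: 1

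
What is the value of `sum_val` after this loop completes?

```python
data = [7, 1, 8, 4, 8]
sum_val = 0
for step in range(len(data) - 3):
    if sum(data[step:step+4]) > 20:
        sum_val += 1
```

Count windows with sum > 20
`sum_val` takes the values: 0 → 1

Answer: 1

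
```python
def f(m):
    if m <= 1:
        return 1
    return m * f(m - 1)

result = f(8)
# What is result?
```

f(8) = 8 * 7 * 6 * 5 * 4 * 3 * 2 * 1 = 40320

Answer: 40320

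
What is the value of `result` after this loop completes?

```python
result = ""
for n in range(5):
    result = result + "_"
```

Repeat '_' 5 times
`result` takes the values: "" → "_" → "__" → "___" → "____" → "_____"

Answer: "_____"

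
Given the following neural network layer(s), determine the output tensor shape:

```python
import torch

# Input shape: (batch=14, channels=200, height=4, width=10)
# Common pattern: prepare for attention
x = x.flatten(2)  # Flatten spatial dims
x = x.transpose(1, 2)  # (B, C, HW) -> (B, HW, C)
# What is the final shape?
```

Input: (14, 200, 4, 10) -> after flatten(2): (14, 200, 40) -> Output: (14, 40, 200)

Answer: (14, 40, 200)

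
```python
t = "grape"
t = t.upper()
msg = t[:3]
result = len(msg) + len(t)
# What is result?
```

Trace:
`t = "grape"` → t = 'grape'
`t = t.upper()` → t = 'GRAPE'
`msg = t[:3]` → msg = 'GRA'
`result = len(msg) + len(t)` → result = 8
So result = 8

Answer: 8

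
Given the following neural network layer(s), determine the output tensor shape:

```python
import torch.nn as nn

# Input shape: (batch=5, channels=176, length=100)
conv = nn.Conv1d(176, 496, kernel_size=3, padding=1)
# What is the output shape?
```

Input: (5, 176, 100) -> Output: (5, 496, 100)

Answer: (5, 496, 100)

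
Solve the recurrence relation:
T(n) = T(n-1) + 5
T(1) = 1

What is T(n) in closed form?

Unrolling: T(n) = T(1) + 5·(n-1) = 1 + 5(n-1) = 5n - 4.

Answer: T(n) = 5n - 4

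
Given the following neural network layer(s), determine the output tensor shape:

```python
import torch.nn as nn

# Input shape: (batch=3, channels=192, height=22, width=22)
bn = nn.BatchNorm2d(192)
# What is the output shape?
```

Input: (3, 192, 22, 22) -> Output: (3, 192, 22, 22)

Answer: (3, 192, 22, 22)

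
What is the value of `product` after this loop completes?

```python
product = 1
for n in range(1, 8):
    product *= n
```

7! = 5040
`product` takes the values: 1 → 2 → 6 → 24 → 120 → 720 → 5040

Answer: 5040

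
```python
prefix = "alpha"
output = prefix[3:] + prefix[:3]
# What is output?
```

Trace:
`prefix = "alpha"` → prefix = 'alpha'
`output = prefix[3:] + prefix[:3]` → output = 'haalp'
So output = 'haalp'

Answer: 'haalp'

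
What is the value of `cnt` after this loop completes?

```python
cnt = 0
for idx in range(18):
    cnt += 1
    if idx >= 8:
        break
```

Loop breaks when idx reaches 8, cnt is 9
`cnt` takes the values: 0 → 1 → 2 → 3 → 4 → 5 → 6 → 7 → 8 → 9

Answer: 9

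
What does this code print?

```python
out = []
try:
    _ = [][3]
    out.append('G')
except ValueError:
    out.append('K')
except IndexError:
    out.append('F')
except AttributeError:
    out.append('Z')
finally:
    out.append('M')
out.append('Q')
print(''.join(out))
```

Execution trace: 'F' (except IndexError) → 'M' (finally) → 'Q' (after the try/except). Output: FMQ

Answer: FMQ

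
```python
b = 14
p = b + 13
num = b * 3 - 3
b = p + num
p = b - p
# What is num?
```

Trace:
`b = 14` → b = 14
`p = b + 13` → p = 27
`num = b * 3 - 3` → num = 39
`b = p + num` → b = 66
`p = b - p` → p = 39
So num = 39

Answer: 39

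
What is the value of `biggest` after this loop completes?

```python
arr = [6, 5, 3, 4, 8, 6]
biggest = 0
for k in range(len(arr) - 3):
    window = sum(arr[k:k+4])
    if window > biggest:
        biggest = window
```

Max sum of 4-element window in [6, 5, 3, 4, 8, 6]
`biggest` takes the values: 0 → 18 → 20 → 21

Answer: 21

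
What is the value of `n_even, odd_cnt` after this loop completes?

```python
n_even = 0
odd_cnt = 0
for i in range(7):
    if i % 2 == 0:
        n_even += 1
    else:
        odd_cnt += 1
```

Count evens and odds in range(7)
`n_even, odd_cnt` takes the values: (0, 0) → (1, 0) → (1, 1) → (2, 1) → (2, 2) → (3, 2) → (3, 3) → (4, 3)

Answer: 4, 3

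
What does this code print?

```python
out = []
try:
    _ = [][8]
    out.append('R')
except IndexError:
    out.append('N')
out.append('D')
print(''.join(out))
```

Execution trace: 'N' (except IndexError) → 'D' (after the try/except). Output: ND

Answer: ND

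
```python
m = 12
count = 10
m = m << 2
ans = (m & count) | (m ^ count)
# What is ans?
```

Trace:
`m = 12` → m = 12
`count = 10` → count = 10
`m = m << 2` → m = 48
`ans = (m & count) | (m ^ count)` → ans = 58
So ans = 58

Answer: 58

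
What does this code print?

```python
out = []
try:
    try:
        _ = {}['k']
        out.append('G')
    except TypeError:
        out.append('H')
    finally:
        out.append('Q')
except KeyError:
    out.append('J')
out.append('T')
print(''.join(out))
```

Execution trace: 'Q' (finally) → 'J' (outer except KeyError) → 'T' (after the try/except). Output: QJT

Answer: QJT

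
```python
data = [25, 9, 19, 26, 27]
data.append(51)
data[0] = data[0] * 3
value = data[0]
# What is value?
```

Trace:
`data = [25, 9, 19, 26, 27]` → data = [25, 9, 19, 26, 27]
`data.append(51)` → data = [25, 9, 19, 26, 27, 51]
`data[0] = data[0] * 3` → data = [75, 9, 19, 26, 27, 51]
`value = data[0]` → value = 75
So value = 75

Answer: 75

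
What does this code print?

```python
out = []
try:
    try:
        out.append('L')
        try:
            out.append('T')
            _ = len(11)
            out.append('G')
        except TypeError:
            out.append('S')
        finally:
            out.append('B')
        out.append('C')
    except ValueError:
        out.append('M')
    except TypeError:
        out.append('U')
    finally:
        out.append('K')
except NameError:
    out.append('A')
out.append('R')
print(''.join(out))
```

Execution trace: 'L' (try body) → 'T' (inner try body) → 'S' (inner except TypeError) → 'B' (inner finally) → 'C' (try body, no exception) → 'K' (finally) → 'R' (after the try/except). Output: LTSBCKR

Answer: LTSBCKR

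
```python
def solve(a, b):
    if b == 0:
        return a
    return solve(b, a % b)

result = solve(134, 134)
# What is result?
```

solve(134, 134) -> solve(134, 0) -> 134

Answer: 134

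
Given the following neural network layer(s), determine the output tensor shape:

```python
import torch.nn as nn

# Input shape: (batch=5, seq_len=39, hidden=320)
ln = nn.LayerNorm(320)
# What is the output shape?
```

Input: (5, 39, 320) -> Output: (5, 39, 320)

Answer: (5, 39, 320)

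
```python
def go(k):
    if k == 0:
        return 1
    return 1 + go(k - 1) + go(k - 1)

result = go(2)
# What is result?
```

go(k) = 1 + 2·go(k-1), go(0)=1. Closed form: (1+1)·2^2 - 1 = 7.

Answer: 7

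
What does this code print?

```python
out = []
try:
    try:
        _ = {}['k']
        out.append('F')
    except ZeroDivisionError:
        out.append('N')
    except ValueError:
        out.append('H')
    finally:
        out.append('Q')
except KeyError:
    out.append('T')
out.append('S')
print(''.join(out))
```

Execution trace: 'Q' (inner finally) → 'T' (outer except KeyError) → 'S' (after the try/except). Output: QTS

Answer: QTS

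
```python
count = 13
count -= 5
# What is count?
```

Trace:
`count = 13` → count = 13
`count -= 5` → count = 8
So count = 8

Answer: 8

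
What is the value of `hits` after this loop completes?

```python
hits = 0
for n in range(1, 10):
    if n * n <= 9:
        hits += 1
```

Count numbers where n² ≤ 9
`hits` takes the values: 0 → 1 → 2 → 3

Answer: 3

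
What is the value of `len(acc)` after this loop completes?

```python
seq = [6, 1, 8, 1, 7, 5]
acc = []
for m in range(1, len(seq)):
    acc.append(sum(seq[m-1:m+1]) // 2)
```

Number of 2-element averages
`acc` takes the values: [] → [3] → [3, 4] → [3, 4, 4] → [3, 4, 4, 4] → [3, 4, 4, 4, 6]
So `len(acc)` = 5

Answer: 5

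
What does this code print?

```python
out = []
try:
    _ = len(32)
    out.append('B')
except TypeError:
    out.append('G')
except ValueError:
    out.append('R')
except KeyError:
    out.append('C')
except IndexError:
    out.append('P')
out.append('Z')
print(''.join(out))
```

Execution trace: 'G' (except TypeError) → 'Z' (after the try/except). Output: GZ

Answer: GZ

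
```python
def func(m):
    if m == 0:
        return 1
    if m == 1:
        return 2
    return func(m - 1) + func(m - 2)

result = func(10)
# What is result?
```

Build up from base cases: func(0)=1, func(1)=2, func(2)=3, func(3)=5, func(4)=8, func(5)=13, func(6)=21, ..., func(10)=144

Answer: 144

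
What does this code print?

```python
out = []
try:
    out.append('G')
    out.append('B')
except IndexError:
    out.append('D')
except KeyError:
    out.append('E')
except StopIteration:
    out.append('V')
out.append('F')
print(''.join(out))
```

Execution trace: 'G' (try body) → 'B' (try body, no exception) → 'F' (after the try/except). Output: GBF

Answer: GBF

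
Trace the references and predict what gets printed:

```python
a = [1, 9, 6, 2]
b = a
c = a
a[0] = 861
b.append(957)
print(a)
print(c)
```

Key concept: multiple aliases.
Step by step:
`a = [1, 9, 6, 2]` → a = [1, 9, 6, 2]
`b = a` → b = [1, 9, 6, 2] (same object as a)
`c = a` → c = [1, 9, 6, 2] (same object as a, b)
`a[0] = 861` → a = [861, 9, 6, 2] (same object as b, c); b = [861, 9, 6, 2] (same object as a, c); c = [861, 9, 6, 2] (same object as a, b)
`b.append(957)` → a = [861, 9, 6, 2, 957] (same object as b, c); b = [861, 9, 6, 2, 957] (same object as a, c); c = [861, 9, 6, 2, 957] (same object as a, b)
`print(a)` → prints [861, 9, 6, 2, 957]
`print(c)` → prints [861, 9, 6, 2, 957]

Answer:
[861, 9, 6, 2, 957]
[861, 9, 6, 2, 957]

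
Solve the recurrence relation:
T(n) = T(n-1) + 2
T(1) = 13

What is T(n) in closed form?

Unrolling: T(n) = T(1) + 2·(n-1) = 13 + 2(n-1) = 2n + 11.

Answer: T(n) = 2n + 11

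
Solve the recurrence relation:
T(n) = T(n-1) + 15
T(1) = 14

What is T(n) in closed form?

Unrolling: T(n) = T(1) + 15·(n-1) = 14 + 15(n-1) = 15n - 1.

Answer: T(n) = 15n - 1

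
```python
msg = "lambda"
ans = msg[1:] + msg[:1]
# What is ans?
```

Trace:
`msg = "lambda"` → msg = 'lambda'
`ans = msg[1:] + msg[:1]` → ans = 'ambdal'
So ans = 'ambdal'

Answer: 'ambdal'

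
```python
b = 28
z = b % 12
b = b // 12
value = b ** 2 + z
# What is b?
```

Trace:
`b = 28` → b = 28
`z = b % 12` → z = 4
`b = b // 12` → b = 2
`value = b ** 2 + z` → value = 8
So b = 2

Answer: 2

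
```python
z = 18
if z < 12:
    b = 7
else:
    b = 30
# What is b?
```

Trace:
`z = 18` → z = 18
`if z < 12: ...` → z < 12 is False, take else branch → b = 30
So b = 30

Answer: 30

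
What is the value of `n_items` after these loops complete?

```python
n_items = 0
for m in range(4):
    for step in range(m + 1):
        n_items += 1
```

Triangle: 1 + 2 + ... + 4
`n_items` takes the values: 0 → 1 → 2 → 3 → 4 → 5 → 6 → 7 → 8 → 9 → 10

Answer: 10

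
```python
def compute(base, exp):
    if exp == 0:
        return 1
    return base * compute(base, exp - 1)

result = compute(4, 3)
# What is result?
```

compute(4, 3) = 4 * 4 * 4 = 64

Answer: 64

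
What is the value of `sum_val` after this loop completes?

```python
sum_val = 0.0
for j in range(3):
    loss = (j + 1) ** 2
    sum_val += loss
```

Sum of squared losses 1² + 2² + ... + 3²
`sum_val` takes the values: 0.0 → 1.0 → 5.0 → 14.0

Answer: 14.0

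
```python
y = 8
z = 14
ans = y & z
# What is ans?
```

Trace:
`y = 8` → y = 8
`z = 14` → z = 14
`ans = y & z` → ans = 8
So ans = 8

Answer: 8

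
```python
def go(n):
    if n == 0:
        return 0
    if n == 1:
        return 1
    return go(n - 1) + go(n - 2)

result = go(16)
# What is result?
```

Build up from base cases: go(0)=0, go(1)=1, go(2)=1, go(3)=2, go(4)=3, go(5)=5, go(6)=8, ..., go(16)=987

Answer: 987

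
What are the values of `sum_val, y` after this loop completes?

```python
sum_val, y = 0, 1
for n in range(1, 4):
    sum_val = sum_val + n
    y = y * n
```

Sum and factorial of 1 to 3
`sum_val, y` takes the values: (0, 1) → (1, 1) → (3, 1) → (3, 2) → (6, 2) → (6, 6)

Answer: 6, 6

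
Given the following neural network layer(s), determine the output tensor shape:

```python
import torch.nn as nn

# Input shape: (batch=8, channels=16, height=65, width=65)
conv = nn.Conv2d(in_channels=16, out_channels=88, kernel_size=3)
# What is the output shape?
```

Input: (8, 16, 65, 65) -> Output: (8, 88, 63, 63)

Answer: (8, 88, 63, 63)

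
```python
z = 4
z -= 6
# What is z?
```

Trace:
`z = 4` → z = 4
`z -= 6` → z = -2
So z = -2

Answer: -2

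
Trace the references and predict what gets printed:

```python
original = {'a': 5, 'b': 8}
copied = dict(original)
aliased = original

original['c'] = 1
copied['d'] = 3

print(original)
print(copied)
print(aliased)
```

Key concept: dict() creates copy, assignment creates alias.
Step by step:
`original = {'a': 5, 'b': 8}` → original = {'a': 5, 'b': 8}
`copied = dict(original)` → copied = {'a': 5, 'b': 8}
`aliased = original` → aliased = {'a': 5, 'b': 8} (same object as original)
`original['c'] = 1` → original = {'a': 5, 'b': 8, 'c': 1} (same object as aliased); aliased = {'a': 5, 'b': 8, 'c': 1} (same object as original)
`copied['d'] = 3` → copied = {'a': 5, 'b': 8, 'd': 3}
`print(original)` → prints {'a': 5, 'b': 8, 'c': 1}
`print(copied)` → prints {'a': 5, 'b': 8, 'd': 3}
`print(aliased)` → prints {'a': 5, 'b': 8, 'c': 1}

Answer:
{'a': 5, 'b': 8, 'c': 1}
{'a': 5, 'b': 8, 'd': 3}
{'a': 5, 'b': 8, 'c': 1}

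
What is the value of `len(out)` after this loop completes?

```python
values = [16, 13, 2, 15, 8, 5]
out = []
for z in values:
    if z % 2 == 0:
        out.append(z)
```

Count even numbers in [16, 13, 2, 15, 8, 5]
`out` takes the values: [] → [16] → [16, 2] → [16, 2, 8]
So `len(out)` = 3

Answer: 3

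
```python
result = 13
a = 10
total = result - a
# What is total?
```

Trace:
`result = 13` → result = 13
`a = 10` → a = 10
`total = result - a` → total = 3
So total = 3

Answer: 3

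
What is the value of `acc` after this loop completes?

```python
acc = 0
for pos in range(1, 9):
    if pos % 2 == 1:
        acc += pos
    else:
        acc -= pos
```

Add odd, subtract even
`acc` takes the values: 0 → 1 → -1 → 2 → -2 → 3 → -3 → 4 → -4

Answer: -4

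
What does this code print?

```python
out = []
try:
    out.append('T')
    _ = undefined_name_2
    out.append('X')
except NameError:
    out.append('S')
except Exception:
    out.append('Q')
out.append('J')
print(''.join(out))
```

Execution trace: 'T' (try body) → 'S' (except NameError) → 'J' (after the try/except). Output: TSJ

Answer: TSJ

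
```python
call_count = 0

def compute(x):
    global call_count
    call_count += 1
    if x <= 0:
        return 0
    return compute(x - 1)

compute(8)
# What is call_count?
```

Linear recursion stepping by 1: 9 calls from x=8 down to ≤0.

Answer: 9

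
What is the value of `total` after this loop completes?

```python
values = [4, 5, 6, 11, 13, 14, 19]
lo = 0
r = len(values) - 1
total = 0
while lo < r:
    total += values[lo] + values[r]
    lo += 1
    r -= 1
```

Sum of pairs from ends
`total` takes the values: 0 → 23 → 42 → 61

Answer: 61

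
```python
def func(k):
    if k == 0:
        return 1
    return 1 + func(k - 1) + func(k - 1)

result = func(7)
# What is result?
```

func(k) = 1 + 2·func(k-1), func(0)=1. Closed form: (1+1)·2^7 - 1 = 255.

Answer: 255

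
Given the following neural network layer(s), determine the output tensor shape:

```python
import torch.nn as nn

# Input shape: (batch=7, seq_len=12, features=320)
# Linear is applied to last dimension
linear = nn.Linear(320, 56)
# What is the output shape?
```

Input: (7, 12, 320) -> Output: (7, 12, 56)

Answer: (7, 12, 56)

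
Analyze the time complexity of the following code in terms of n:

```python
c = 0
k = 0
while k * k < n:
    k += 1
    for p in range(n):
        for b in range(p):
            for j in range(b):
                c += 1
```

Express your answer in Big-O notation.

Each loop level contributes: √n × n × n × n. Multiplying the contributions gives O(n^3√n).

Answer: O(n^3√n)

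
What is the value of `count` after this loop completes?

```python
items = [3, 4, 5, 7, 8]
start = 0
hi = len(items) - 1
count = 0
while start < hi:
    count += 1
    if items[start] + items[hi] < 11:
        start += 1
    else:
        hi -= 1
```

Steps to find pair summing to 11
`count` takes the values: 0 → 1 → 2 → 3 → 4

Answer: 4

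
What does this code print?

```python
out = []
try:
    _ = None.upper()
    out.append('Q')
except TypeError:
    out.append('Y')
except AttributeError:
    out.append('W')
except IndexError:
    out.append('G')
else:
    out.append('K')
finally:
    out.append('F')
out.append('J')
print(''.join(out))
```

Execution trace: 'W' (except AttributeError) → 'F' (finally) → 'J' (after the try/except). Output: WFJ

Answer: WFJ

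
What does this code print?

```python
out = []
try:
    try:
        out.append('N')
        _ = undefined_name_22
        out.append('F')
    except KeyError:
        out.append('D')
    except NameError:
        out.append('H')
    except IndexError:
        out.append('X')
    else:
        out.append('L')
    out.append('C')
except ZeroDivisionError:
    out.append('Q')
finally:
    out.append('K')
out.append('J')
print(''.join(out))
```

Execution trace: 'N' (inner try body) → 'H' (inner except NameError) → 'C' (try body, no exception) → 'K' (finally) → 'J' (after the try/except). Output: NHCKJ

Answer: NHCKJ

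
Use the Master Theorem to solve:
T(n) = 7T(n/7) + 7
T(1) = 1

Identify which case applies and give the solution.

a=7, b=7, f(n)=7. log_7(7) = 1. Since c=0 < 1, Case 1 applies: T(n) = Θ(n^log_b(a)) = O(n).

Answer: O(n) - Case 1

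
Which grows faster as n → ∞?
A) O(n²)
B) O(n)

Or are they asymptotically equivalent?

O(n²) vs O(n): Higher order terms dominate.

Answer: A) O(n²) grows faster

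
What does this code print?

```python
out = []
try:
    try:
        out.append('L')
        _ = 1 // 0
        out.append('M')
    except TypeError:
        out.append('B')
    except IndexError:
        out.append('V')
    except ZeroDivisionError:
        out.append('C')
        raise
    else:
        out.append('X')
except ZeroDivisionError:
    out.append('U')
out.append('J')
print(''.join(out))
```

Execution trace: 'L' (inner try body) → 'C' (inner except ZeroDivisionError) → 'U' (outer except ZeroDivisionError) → 'J' (after the try/except). Output: LCUJ

Answer: LCUJ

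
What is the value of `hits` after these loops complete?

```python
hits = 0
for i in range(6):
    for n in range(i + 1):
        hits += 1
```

Triangle: 1 + 2 + ... + 6
`hits` takes the values: 0 → 1 → 2 → 3 → 4 → 5 → 6 → 7 → 8 → 9 → 10 → 11 → 12 → 13 → 14 → 15 → 16 → 17 → 18 → 19 → 20 → 21

Answer: 21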